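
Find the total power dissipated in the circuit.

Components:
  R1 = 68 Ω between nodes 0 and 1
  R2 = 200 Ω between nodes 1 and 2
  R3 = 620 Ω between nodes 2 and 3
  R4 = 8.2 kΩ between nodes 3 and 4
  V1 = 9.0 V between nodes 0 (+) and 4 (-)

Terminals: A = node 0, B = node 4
Nodal analysis, taking node 4 as the 0 V reference.
Source V1 fixes V_0 = 9 V.
KCL at each unknown node (sum of currents leaving = 0; resistances in Ω):
  Node 1: (V_1 - 9)/68 + (V_1 - V_2)/200 = 0
  Node 2: (V_2 - V_1)/200 + (V_2 - V_3)/620 = 0
  Node 3: (V_3 - V_2)/620 + (V_3 - 0)/8200 = 0
Collecting terms (coefficients in siemens):
  0.01971·V_1 - 0.005·V_2 = 0.1324
  0.006613·V_2 - 0.005·V_1 - 0.001613·V_3 = 0
  0.001735·V_3 - 0.001613·V_2 = 0
Solving these 3 simultaneous equations (Gaussian elimination) gives:
  V_1 = 8.933 V, V_2 = 8.735 V, V_3 = 8.121 V
Power in each resistor, P = (ΔV)²/R:
  P_R1 = (9 - 8.933)²/68 = 0.00006669 W
  P_R2 = (8.933 - 8.735)²/200 = 0.0001961 W
  P_R3 = (8.735 - 8.121)²/620 = 0.0006081 W
  P_R4 = (8.121 - 0)²/8200 = 0.008042 W
P_total = P_R1 + P_R2 + P_R3 + P_R4 = 0.008913 W

Final answer: 0.008913 W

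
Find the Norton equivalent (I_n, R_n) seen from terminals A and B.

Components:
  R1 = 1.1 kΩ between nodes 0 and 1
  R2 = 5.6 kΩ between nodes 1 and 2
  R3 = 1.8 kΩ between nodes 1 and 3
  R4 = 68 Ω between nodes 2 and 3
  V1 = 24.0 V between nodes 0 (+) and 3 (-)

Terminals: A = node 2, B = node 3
Find the Thévenin equivalent first; then I_n = V_th/R_th and R_n = R_th.
Step 1 — V_th is the open-circuit voltage V_A - V_B (nothing connected across the terminals).
Nodal analysis, taking node 3 as the 0 V reference.
Source V1 fixes V_0 = 24 V.
KCL at each unknown node (sum of currents leaving = 0; resistances in Ω):
  Node 1: (V_1 - 24)/1100 + (V_1 - V_2)/5600 + (V_1 - 0)/1800 = 0
  Node 2: (V_2 - V_1)/5600 + (V_2 - 0)/68 = 0
Collecting terms (coefficients in siemens):
  0.001643·V_1 - 0.0001786·V_2 = 0.02182
  0.01488·V_2 - 0.0001786·V_1 = 0
Determinant D = (0.001643)(0.01488) - (-0.0001786)(-0.0001786) = 0.00002443
V_1 = [(0.02182)(0.01488) - (-0.0001786)(0)]/D = 13.3 V
V_2 = [(0.001643)(0) - (0.02182)(-0.0001786)]/D = 0.1595 V
V_th = V_2 - V_3 = 0.1595 - 0 = 0.1595 V
Step 2 — R_th: zero the source — replace V1 by a short circuit (node 3 merges into node 0) — and find the resistance seen between A (node 2) and B (node 0).
Reduce the network between node 2 (A) and node 0 (B) by series/parallel combination:
  Rp1 = R1 ‖ R3 (parallel, both between nodes 0 and 1) = 1/(1/1100 + 1/1800) = 682.8 Ω
  Rs1 = R2 + Rp1 (series, joined only at node 1) = 5600 + 682.8 = 6283 Ω
  Rp2 = R4 ‖ Rs1 (parallel, both between nodes 0 and 2) = 1/(1/68 + 1/6283) = 67.27 Ω
R_th = 67.27 Ω
I_n = V_th/R_th = 0.1595/67.27 = 0.002371 A, and R_n = R_th = 67.27 Ω

Final answer: I_n = 0.002371 A, R_n = 67.27 Ω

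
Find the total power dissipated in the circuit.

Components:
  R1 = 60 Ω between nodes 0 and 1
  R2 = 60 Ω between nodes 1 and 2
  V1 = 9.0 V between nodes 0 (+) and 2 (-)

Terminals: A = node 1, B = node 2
Nodal analysis, taking node 2 as the 0 V reference.
Source V1 fixes V_0 = 9 V.
KCL at each unknown node (sum of currents leaving = 0; resistances in Ω):
  Node 1: (V_1 - 9)/60 + (V_1 - 0)/60 = 0
Collecting terms: 0.03333 × V_1 = 0.15  =>  V_1 = 4.5 V
Power in each resistor, P = (ΔV)²/R:
  P_R1 = (9 - 4.5)²/60 = 0.3375 W
  P_R2 = (4.5 - 0)²/60 = 0.3375 W
P_total = P_R1 + P_R2 = 0.675 W

Final answer: 0.675 W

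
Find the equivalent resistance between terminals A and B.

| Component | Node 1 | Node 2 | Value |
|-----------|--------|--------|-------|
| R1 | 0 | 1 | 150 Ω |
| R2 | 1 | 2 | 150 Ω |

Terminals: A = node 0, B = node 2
Reduce the network between node 0 (A) and node 2 (B) by series/parallel combination:
  Rs1 = R1 + R2 (series, joined only at node 1) = 150 + 150 = 300 Ω
R_eq = 300 Ω

Final answer: 300 Ω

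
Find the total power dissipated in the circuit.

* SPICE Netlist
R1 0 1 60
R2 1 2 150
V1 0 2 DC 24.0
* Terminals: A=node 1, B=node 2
Nodal analysis, taking node 2 as the 0 V reference.
Source V1 fixes V_0 = 24 V.
KCL at each unknown node (sum of currents leaving = 0; resistances in Ω):
  Node 1: (V_1 - 24)/60 + (V_1 - 0)/150 = 0
Collecting terms: 0.02333 × V_1 = 0.4  =>  V_1 = 17.14 V
Power in each resistor, P = (ΔV)²/R:
  P_R1 = (24 - 17.14)²/60 = 0.7837 W
  P_R2 = (17.14 - 0)²/150 = 1.959 W
P_total = P_R1 + P_R2 = 2.743 W

Final answer: 2.743 W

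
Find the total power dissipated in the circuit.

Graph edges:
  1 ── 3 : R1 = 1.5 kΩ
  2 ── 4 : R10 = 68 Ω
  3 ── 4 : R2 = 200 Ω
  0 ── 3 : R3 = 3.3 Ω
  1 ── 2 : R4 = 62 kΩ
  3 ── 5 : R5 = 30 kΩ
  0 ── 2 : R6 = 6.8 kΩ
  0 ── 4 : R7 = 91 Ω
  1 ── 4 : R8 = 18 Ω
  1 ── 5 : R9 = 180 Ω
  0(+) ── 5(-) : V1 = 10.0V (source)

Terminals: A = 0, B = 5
Nodal analysis, taking node 5 as the 0 V reference.
Source V1 fixes V_0 = 10 V.
KCL at each unknown node (sum of currents leaving = 0; resistances in Ω):
  Node 1: (V_1 - V_3)/1500 + (V_1 - V_2)/62000 + (V_1 - V_4)/18 + (V_1 - 0)/180 = 0
  Node 2: (V_2 - V_1)/62000 + (V_2 - 10)/6800 + (V_2 - V_4)/68 = 0
  Node 3: (V_3 - V_1)/1500 + (V_3 - V_4)/200 + (V_3 - 10)/3.3 + (V_3 - 0)/30000 = 0
  Node 4: (V_4 - V_3)/200 + (V_4 - 10)/91 + (V_4 - V_1)/18 + (V_4 - V_2)/68 = 0
Collecting terms (coefficients in siemens):
  0.06179·V_1 - 0.00001613·V_2 - 0.0006667·V_3 - 0.05556·V_4 = 0
  0.01487·V_2 - 0.00001613·V_1 - 0.01471·V_4 = 0.001471
  0.3087·V_3 - 0.0006667·V_1 - 0.005·V_4 = 3.03
  0.08625·V_4 - 0.05556·V_1 - 0.01471·V_2 - 0.005·V_3 = 0.1099
Solving these 4 simultaneous equations (Gaussian elimination) gives:
  V_1 = 7.022 V, V_2 = 7.711 V, V_3 = 9.955 V, V_4 = 7.689 V
Power in each resistor, P = (ΔV)²/R:
  P_R1 = (7.022 - 9.955)²/1500 = 0.005734 W
  P_R2 = (9.955 - 7.689)²/200 = 0.02567 W
  P_R3 = (10 - 9.955)²/3.3 = 0.0006118 W
  P_R4 = (7.022 - 7.711)²/62000 = 0.000007656 W
  P_R5 = (9.955 - 0)²/30000 = 0.003303 W
  P_R6 = (10 - 7.711)²/6800 = 0.0007703 W
  P_R7 = (10 - 7.689)²/91 = 0.05868 W
  P_R8 = (7.022 - 7.689)²/18 = 0.0247 W
  P_R9 = (7.022 - 0)²/180 = 0.274 W
  P_R10 = (7.711 - 7.689)²/68 = 0.000007202 W
P_total = P_R1 + P_R2 + P_R3 + P_R4 + P_R5 + P_R6 + P_R7 + P_R8 + P_R9 + P_R10 = 0.3935 W

Final answer: 0.3935 W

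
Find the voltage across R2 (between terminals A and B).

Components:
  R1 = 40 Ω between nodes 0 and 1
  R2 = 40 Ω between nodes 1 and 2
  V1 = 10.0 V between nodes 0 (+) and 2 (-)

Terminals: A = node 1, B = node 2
R1 and R2 are in series across V1 (node 0 → node 1 → node 2), and the output A–B is taken across R2, so this is a voltage divider.
Series current: I = V1/(R1 + R2) = 10/(40 + 40) = 10/80 = 0.125 A
V_R2 = I × R2 = V1 × R2/(R1 + R2) = 10 × 40/80 = 5 V

Final answer: 5 V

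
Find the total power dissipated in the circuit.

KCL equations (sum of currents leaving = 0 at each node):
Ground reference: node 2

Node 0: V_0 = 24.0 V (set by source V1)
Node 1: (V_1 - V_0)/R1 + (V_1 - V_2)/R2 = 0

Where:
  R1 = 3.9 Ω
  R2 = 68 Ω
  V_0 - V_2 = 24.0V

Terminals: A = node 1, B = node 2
Nodal analysis, taking node 2 as the 0 V reference.
Source V1 fixes V_0 = 24 V.
KCL at each unknown node (sum of currents leaving = 0; resistances in Ω):
  Node 1: (V_1 - 24)/3.9 + (V_1 - 0)/68 = 0
Collecting terms: 0.2711 × V_1 = 6.154  =>  V_1 = 22.7 V
Power in each resistor, P = (ΔV)²/R:
  P_R1 = (24 - 22.7)²/3.9 = 0.4345 W
  P_R2 = (22.7 - 0)²/68 = 7.577 W
P_total = P_R1 + P_R2 = 8.011 W

Final answer: 8.011 W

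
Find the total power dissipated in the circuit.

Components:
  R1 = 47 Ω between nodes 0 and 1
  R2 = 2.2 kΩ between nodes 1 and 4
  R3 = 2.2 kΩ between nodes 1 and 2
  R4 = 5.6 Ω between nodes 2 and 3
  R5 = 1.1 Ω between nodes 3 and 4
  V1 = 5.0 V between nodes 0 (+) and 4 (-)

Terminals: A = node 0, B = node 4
Nodal analysis, taking node 4 as the 0 V reference.
Source V1 fixes V_0 = 5 V.
KCL at each unknown node (sum of currents leaving = 0; resistances in Ω):
  Node 1: (V_1 - 5)/47 + (V_1 - 0)/2200 + (V_1 - V_2)/2200 = 0
  Node 2: (V_2 - V_1)/2200 + (V_2 - V_3)/5.6 = 0
  Node 3: (V_3 - V_2)/5.6 + (V_3 - 0)/1.1 = 0
Collecting terms (coefficients in siemens):
  0.02219·V_1 - 0.0004545·V_2 = 0.1064
  0.179·V_2 - 0.0004545·V_1 - 0.1786·V_3 = 0
  1.088·V_3 - 0.1786·V_2 = 0
Solving these 3 simultaneous equations (Gaussian elimination) gives:
  V_1 = 4.795 V, V_2 = 0.01456 V, V_3 = 0.00239 V
Power in each resistor, P = (ΔV)²/R:
  P_R1 = (5 - 4.795)²/47 = 0.0008905 W
  P_R2 = (4.795 - 0)²/2200 = 0.01045 W
  P_R3 = (4.795 - 0.01456)²/2200 = 0.01039 W
  P_R4 = (0.01456 - 0.00239)²/5.6 = 0.00002645 W
  P_R5 = (0.00239 - 0)²/1.1 = 0.000005195 W
P_total = P_R1 + P_R2 + P_R3 + P_R4 + P_R5 = 0.02176 W

Final answer: 0.02176 W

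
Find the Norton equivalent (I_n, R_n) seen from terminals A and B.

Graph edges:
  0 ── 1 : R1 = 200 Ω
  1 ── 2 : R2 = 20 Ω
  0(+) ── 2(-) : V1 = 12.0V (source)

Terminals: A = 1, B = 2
Find the Thévenin equivalent first; then I_n = V_th/R_th and R_n = R_th.
Step 1 — V_th is the open-circuit voltage V_A - V_B (nothing connected across the terminals).
Nodal analysis, taking node 2 as the 0 V reference.
Source V1 fixes V_0 = 12 V.
KCL at each unknown node (sum of currents leaving = 0; resistances in Ω):
  Node 1: (V_1 - 12)/200 + (V_1 - 0)/20 = 0
Collecting terms: 0.055 × V_1 = 0.06  =>  V_1 = 1.091 V
V_th = V_1 - V_2 = 1.091 - 0 = 1.091 V
Step 2 — R_th: zero the source — replace V1 by a short circuit (node 2 merges into node 0) — and find the resistance seen between A (node 1) and B (node 0).
Reduce the network between node 1 (A) and node 0 (B) by series/parallel combination:
  Rp1 = R1 ‖ R2 (parallel, both between nodes 0 and 1) = 1/(1/200 + 1/20) = 18.18 Ω
R_th = 18.18 Ω
I_n = V_th/R_th = 1.091/18.18 = 0.06 A, and R_n = R_th = 18.18 Ω

Final answer: I_n = 0.06 A, R_n = 18.18 Ω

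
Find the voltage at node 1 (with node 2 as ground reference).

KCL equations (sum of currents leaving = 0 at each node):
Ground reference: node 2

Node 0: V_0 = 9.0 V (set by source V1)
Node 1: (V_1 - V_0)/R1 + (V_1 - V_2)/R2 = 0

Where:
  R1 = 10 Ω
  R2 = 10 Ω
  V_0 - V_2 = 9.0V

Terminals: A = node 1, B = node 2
Nodal analysis, taking node 2 as the 0 V reference.
Source V1 fixes V_0 = 9 V.
KCL at each unknown node (sum of currents leaving = 0; resistances in Ω):
  Node 1: (V_1 - 9)/10 + (V_1 - 0)/10 = 0
Collecting terms: 0.2 × V_1 = 0.9  =>  V_1 = 4.5 V
The requested potential is V_1 = 4.5 V.

Final answer: V_1 = 4.5 V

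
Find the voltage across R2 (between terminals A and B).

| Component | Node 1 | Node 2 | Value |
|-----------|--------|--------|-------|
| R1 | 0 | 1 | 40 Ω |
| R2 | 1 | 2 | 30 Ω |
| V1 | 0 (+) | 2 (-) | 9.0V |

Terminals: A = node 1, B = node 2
R1 and R2 are in series across V1 (node 0 → node 1 → node 2), and the output A–B is taken across R2, so this is a voltage divider.
Series current: I = V1/(R1 + R2) = 9/(40 + 30) = 9/70 = 0.1286 A
V_R2 = I × R2 = V1 × R2/(R1 + R2) = 9 × 30/70 = 3.857 V

Final answer: 3.857 V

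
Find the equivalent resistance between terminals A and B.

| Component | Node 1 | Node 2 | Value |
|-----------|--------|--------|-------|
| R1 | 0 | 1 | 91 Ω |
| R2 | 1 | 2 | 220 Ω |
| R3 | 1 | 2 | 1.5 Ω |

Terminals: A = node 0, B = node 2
Reduce the network between node 0 (A) and node 2 (B) by series/parallel combination:
  Rp1 = R2 ‖ R3 (parallel, both between nodes 1 and 2) = 1/(1/220 + 1/1.5) = 1.49 Ω
  Rs1 = R1 + Rp1 (series, joined only at node 1) = 91 + 1.49 = 92.49 Ω
R_eq = 92.49 Ω

Final answer: 92.49 Ω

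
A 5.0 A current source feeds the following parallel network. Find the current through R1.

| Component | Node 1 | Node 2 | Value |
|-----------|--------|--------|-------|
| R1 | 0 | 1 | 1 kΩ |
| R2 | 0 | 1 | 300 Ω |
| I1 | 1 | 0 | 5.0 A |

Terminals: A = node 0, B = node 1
All resistors sit directly between nodes 0 and 1, so they are in parallel and share one voltage V; the full source current 5 A splits among them.
1/R_par = 1/1000 + 1/300 = 0.004333 S  =>  R_par = 230.8 Ω
V = I × R_par = 5 × 230.8 = 1154 V
I_R1 = V/R1 = 1154/1000 = 1.154 A

Final answer: 1.154 A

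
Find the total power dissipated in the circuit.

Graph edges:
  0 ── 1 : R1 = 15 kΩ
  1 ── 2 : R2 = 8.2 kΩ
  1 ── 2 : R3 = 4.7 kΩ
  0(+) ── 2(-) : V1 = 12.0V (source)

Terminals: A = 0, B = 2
Nodal analysis, taking node 2 as the 0 V reference.
Source V1 fixes V_0 = 12 V.
KCL at each unknown node (sum of currents leaving = 0; resistances in Ω):
  Node 1: (V_1 - 12)/15000 + (V_1 - 0)/8200 + (V_1 - 0)/4700 = 0
Collecting terms: 0.0004014 × V_1 = 0.0008  =>  V_1 = 1.993 V
Power in each resistor, P = (ΔV)²/R:
  P_R1 = (12 - 1.993)²/15000 = 0.006676 W
  P_R2 = (1.993 - 0)²/8200 = 0.0004844 W
  P_R3 = (1.993 - 0)²/4700 = 0.0008452 W
P_total = P_R1 + P_R2 + P_R3 = 0.008006 W

Final answer: 0.008006 W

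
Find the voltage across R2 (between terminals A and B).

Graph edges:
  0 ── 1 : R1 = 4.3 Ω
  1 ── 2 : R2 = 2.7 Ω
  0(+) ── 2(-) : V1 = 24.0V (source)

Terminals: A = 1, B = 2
R1 and R2 are in series across V1 (node 0 → node 1 → node 2), and the output A–B is taken across R2, so this is a voltage divider.
Series current: I = V1/(R1 + R2) = 24/(4.3 + 2.7) = 24/7 = 3.429 A
V_R2 = I × R2 = V1 × R2/(R1 + R2) = 24 × 2.7/7 = 9.257 V

Final answer: 9.257 V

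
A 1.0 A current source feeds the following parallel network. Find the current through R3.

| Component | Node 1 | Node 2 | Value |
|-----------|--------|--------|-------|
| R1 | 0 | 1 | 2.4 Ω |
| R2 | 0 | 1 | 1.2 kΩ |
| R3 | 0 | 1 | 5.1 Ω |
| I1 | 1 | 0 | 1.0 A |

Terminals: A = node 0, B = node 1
All resistors sit directly between nodes 0 and 1, so they are in parallel and share one voltage V; the full source current 1 A splits among them.
1/R_par = 1/2.4 + 1/1200 + 1/5.1 = 0.6136 S  =>  R_par = 1.63 Ω
V = I × R_par = 1 × 1.63 = 1.63 V
I_R3 = V/R3 = 1.63/5.1 = 0.3196 A

Final answer: 0.3196 A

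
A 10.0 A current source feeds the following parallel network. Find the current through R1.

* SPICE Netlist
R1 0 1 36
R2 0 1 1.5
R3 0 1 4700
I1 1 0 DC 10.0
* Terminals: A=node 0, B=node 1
All resistors sit directly between nodes 0 and 1, so they are in parallel and share one voltage V; the full source current 10 A splits among them.
1/R_par = 1/36 + 1/1.5 + 1/4700 = 0.6947 S  =>  R_par = 1.44 Ω
V = I × R_par = 10 × 1.44 = 14.4 V
I_R1 = V/R1 = 14.4/36 = 0.3999 A

Final answer: 0.3999 A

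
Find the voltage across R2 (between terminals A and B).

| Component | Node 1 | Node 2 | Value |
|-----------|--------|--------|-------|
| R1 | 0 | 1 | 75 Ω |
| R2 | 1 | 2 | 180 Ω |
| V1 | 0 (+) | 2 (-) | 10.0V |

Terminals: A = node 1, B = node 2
R1 and R2 are in series across V1 (node 0 → node 1 → node 2), and the output A–B is taken across R2, so this is a voltage divider.
Series current: I = V1/(R1 + R2) = 10/(75 + 180) = 10/255 = 0.03922 A
V_R2 = I × R2 = V1 × R2/(R1 + R2) = 10 × 180/255 = 7.059 V

Final answer: 7.059 V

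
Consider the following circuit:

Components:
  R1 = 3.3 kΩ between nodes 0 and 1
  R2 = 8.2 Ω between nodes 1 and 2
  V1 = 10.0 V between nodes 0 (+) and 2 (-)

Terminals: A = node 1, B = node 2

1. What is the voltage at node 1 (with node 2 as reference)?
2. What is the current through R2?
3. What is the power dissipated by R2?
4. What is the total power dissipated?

Nodal analysis, taking node 2 as the 0 V reference.
Source V1 fixes V_0 = 10 V.
KCL at each unknown node (sum of currents leaving = 0; resistances in Ω):
  Node 1: (V_1 - 10)/3300 + (V_1 - 0)/8.2 = 0
Collecting terms: 0.1223 × V_1 = 0.00303  =>  V_1 = 0.02479 V
Part 1:
  Read off the nodal solution: V_1 = 0.02479 V
Part 2:
  I_R2 = (V_1 - V_2)/R2 = (0.02479 - 0)/8.2 = 0.003023 A
  Magnitude: I_R2 = 0.003023 A
Part 3:
  I_R2 = (V_1 - V_2)/R2 = (0.02479 - 0)/8.2 = 0.003023 A
  P_R2 = I_R2² × R2 = (0.003023)² × 8.2 = 0.00007493 W
Part 4:
  Power in each resistor, P = (ΔV)²/R:
    P_R1 = (10 - 0.02479)²/3300 = 0.03015 W
    P_R2 = (0.02479 - 0)²/8.2 = 0.00007493 W
  P_total = P_R1 + P_R2 = 0.03023 W

Final answers:
1. V_1 = 0.02479 V
2. I_R2 = 0.003023 A
3. P_R2 = 7.493e-05 W
4. P_total = 0.03023 W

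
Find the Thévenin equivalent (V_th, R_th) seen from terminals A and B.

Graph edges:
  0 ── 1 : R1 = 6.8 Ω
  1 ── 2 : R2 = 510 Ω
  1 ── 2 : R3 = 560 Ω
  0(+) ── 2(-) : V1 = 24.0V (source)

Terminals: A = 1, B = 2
Step 1 — V_th is the open-circuit voltage V_A - V_B (nothing connected across the terminals).
Nodal analysis, taking node 2 as the 0 V reference.
Source V1 fixes V_0 = 24 V.
KCL at each unknown node (sum of currents leaving = 0; resistances in Ω):
  Node 1: (V_1 - 24)/6.8 + (V_1 - 0)/510 + (V_1 - 0)/560 = 0
Collecting terms: 0.1508 × V_1 = 3.529  =>  V_1 = 23.4 V
V_th = V_1 - V_2 = 23.4 - 0 = 23.4 V
Step 2 — R_th: zero the source — replace V1 by a short circuit (node 2 merges into node 0) — and find the resistance seen between A (node 1) and B (node 0).
Reduce the network between node 1 (A) and node 0 (B) by series/parallel combination:
  Rp1 = R1 ‖ R2 ‖ R3 (parallel, all between nodes 0 and 1) = 1/(1/6.8 + 1/510 + 1/560) = 6.631 Ω
R_th = 6.631 Ω

Final answer: V_th = 23.4 V, R_th = 6.631 Ω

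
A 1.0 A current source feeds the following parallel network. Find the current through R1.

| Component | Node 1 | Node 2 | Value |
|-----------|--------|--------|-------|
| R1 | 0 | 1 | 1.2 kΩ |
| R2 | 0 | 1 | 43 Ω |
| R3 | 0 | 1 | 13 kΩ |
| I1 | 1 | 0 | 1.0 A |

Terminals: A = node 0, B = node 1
All resistors sit directly between nodes 0 and 1, so they are in parallel and share one voltage V; the full source current 1 A splits among them.
1/R_par = 1/1200 + 1/43 + 1/13000 = 0.02417 S  =>  R_par = 41.38 Ω
V = I × R_par = 1 × 41.38 = 41.38 V
I_R1 = V/R1 = 41.38/1200 = 0.03448 A

Final answer: 0.03448 A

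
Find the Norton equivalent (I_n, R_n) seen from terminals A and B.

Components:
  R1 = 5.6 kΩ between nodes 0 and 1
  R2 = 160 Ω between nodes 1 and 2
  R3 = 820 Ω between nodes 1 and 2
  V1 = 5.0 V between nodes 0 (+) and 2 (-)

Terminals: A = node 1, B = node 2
Find the Thévenin equivalent first; then I_n = V_th/R_th and R_n = R_th.
Step 1 — V_th is the open-circuit voltage V_A - V_B (nothing connected across the terminals).
Nodal analysis, taking node 2 as the 0 V reference.
Source V1 fixes V_0 = 5 V.
KCL at each unknown node (sum of currents leaving = 0; resistances in Ω):
  Node 1: (V_1 - 5)/5600 + (V_1 - 0)/160 + (V_1 - 0)/820 = 0
Collecting terms: 0.007648 × V_1 = 0.0008929  =>  V_1 = 0.1167 V
V_th = V_1 - V_2 = 0.1167 - 0 = 0.1167 V
Step 2 — R_th: zero the source — replace V1 by a short circuit (node 2 merges into node 0) — and find the resistance seen between A (node 1) and B (node 0).
Reduce the network between node 1 (A) and node 0 (B) by series/parallel combination:
  Rp1 = R1 ‖ R2 ‖ R3 (parallel, all between nodes 0 and 1) = 1/(1/5600 + 1/160 + 1/820) = 130.8 Ω
R_th = 130.8 Ω
I_n = V_th/R_th = 0.1167/130.8 = 0.0008929 A, and R_n = R_th = 130.8 Ω

Final answer: I_n = 0.0008929 A, R_n = 130.8 Ω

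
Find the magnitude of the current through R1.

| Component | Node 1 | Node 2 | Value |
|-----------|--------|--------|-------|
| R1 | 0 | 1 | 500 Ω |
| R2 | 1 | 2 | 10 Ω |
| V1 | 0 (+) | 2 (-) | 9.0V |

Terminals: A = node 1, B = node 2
Nodal analysis, taking node 2 as the 0 V reference.
Source V1 fixes V_0 = 9 V.
KCL at each unknown node (sum of currents leaving = 0; resistances in Ω):
  Node 1: (V_1 - 9)/500 + (V_1 - 0)/10 = 0
Collecting terms: 0.102 × V_1 = 0.018  =>  V_1 = 0.1765 V
I_R1 = (V_0 - V_1)/R1 = (9 - 0.1765)/500 = 0.01765 A
|I_R1| = 0.01765 A

Final answer: |I_R1| = 0.01765 A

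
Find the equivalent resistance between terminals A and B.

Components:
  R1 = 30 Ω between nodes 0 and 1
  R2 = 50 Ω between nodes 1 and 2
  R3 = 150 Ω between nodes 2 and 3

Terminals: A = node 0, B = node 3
Reduce the network between node 0 (A) and node 3 (B) by series/parallel combination:
  Rs1 = R1 + R2 (series, joined only at node 1) = 30 + 50 = 80 Ω
  Rs2 = R3 + Rs1 (series, joined only at node 2) = 150 + 80 = 230 Ω
R_eq = 230 Ω

Final answer: 230 Ω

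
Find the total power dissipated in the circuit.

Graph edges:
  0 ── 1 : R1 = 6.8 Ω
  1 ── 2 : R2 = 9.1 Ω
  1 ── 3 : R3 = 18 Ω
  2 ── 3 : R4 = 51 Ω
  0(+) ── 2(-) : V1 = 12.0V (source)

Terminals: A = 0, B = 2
Nodal analysis, taking node 2 as the 0 V reference.
Source V1 fixes V_0 = 12 V.
KCL at each unknown node (sum of currents leaving = 0; resistances in Ω):
  Node 1: (V_1 - 12)/6.8 + (V_1 - 0)/9.1 + (V_1 - V_3)/18 = 0
  Node 3: (V_3 - V_1)/18 + (V_3 - 0)/51 = 0
Collecting terms (coefficients in siemens):
  0.3125·V_1 - 0.05556·V_3 = 1.765
  0.07516·V_3 - 0.05556·V_1 = 0
Determinant D = (0.3125)(0.07516) - (-0.05556)(-0.05556) = 0.0204
V_1 = [(1.765)(0.07516) - (-0.05556)(0)]/D = 6.501 V
V_3 = [(0.3125)(0) - (1.765)(-0.05556)]/D = 4.805 V
Power in each resistor, P = (ΔV)²/R:
  P_R1 = (12 - 6.501)²/6.8 = 4.447 W
  P_R2 = (6.501 - 0)²/9.1 = 4.645 W
  P_R3 = (6.501 - 4.805)²/18 = 0.1598 W
  P_R4 = (0 - 4.805)²/51 = 0.4528 W
P_total = P_R1 + P_R2 + P_R3 + P_R4 = 9.704 W

Final answer: 9.704 W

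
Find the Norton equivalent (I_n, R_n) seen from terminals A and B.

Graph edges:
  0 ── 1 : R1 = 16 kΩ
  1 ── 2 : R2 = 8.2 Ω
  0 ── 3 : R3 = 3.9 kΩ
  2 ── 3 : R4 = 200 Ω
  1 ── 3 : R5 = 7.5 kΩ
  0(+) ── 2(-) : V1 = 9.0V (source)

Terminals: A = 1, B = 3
Find the Thévenin equivalent first; then I_n = V_th/R_th and R_n = R_th.
Step 1 — V_th is the open-circuit voltage V_A - V_B (nothing connected across the terminals).
Nodal analysis, taking node 2 as the 0 V reference.
Source V1 fixes V_0 = 9 V.
KCL at each unknown node (sum of currents leaving = 0; resistances in Ω):
  Node 1: (V_1 - 9)/16000 + (V_1 - 0)/8.2 + (V_1 - V_3)/7500 = 0
  Node 3: (V_3 - 9)/3900 + (V_3 - 0)/200 + (V_3 - V_1)/7500 = 0
Collecting terms (coefficients in siemens):
  0.1221·V_1 - 0.0001333·V_3 = 0.0005625
  0.00539·V_3 - 0.0001333·V_1 = 0.002308
Determinant D = (0.1221)(0.00539) - (-0.0001333)(-0.0001333) = 0.0006583
V_1 = [(0.0005625)(0.00539) - (-0.0001333)(0.002308)]/D = 0.005073 V
V_3 = [(0.1221)(0.002308) - (0.0005625)(-0.0001333)]/D = 0.4283 V
V_th = V_1 - V_3 = 0.005073 - 0.4283 = -0.4232 V
Step 2 — R_th: zero the source — replace V1 by a short circuit (node 2 merges into node 0) — and find the resistance seen between A (node 1) and B (node 3).
Reduce the network between node 1 (A) and node 3 (B) by series/parallel combination:
  Rp1 = R1 ‖ R2 (parallel, both between nodes 0 and 1) = 1/(1/16000 + 1/8.2) = 8.196 Ω
  Rp2 = R3 ‖ R4 (parallel, both between nodes 0 and 3) = 1/(1/3900 + 1/200) = 190.2 Ω
  Rs1 = Rp1 + Rp2 (series, joined only at node 0) = 8.196 + 190.2 = 198.4 Ω
  Rp3 = R5 ‖ Rs1 (parallel, both between nodes 1 and 3) = 1/(1/7500 + 1/198.4) = 193.3 Ω
R_th = 193.3 Ω
I_n = V_th/R_th = -0.4232/193.3 = -0.002189 A, and R_n = R_th = 193.3 Ω

Final answer: I_n = -0.002189 A, R_n = 193.3 Ω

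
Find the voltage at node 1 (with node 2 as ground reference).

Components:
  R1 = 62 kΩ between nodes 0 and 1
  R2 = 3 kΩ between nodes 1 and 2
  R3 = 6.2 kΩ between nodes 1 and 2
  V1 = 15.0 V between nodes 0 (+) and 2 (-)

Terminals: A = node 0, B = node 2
Nodal analysis, taking node 2 as the 0 V reference.
Source V1 fixes V_0 = 15 V.
KCL at each unknown node (sum of currents leaving = 0; resistances in Ω):
  Node 1: (V_1 - 15)/62000 + (V_1 - 0)/3000 + (V_1 - 0)/6200 = 0
Collecting terms: 0.0005108 × V_1 = 0.0002419  =>  V_1 = 0.4737 V
The requested potential is V_1 = 0.4737 V.

Final answer: V_1 = 0.4737 V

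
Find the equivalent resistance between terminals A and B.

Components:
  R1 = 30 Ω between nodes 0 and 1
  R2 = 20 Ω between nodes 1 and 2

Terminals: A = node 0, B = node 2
Reduce the network between node 0 (A) and node 2 (B) by series/parallel combination:
  Rs1 = R1 + R2 (series, joined only at node 1) = 30 + 20 = 50 Ω
R_eq = 50 Ω

Final answer: 50 Ω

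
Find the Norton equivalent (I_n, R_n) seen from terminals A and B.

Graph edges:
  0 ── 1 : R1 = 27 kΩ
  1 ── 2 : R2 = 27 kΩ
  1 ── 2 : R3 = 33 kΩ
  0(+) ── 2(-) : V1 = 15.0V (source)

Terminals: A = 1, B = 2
Find the Thévenin equivalent first; then I_n = V_th/R_th and R_n = R_th.
Step 1 — V_th is the open-circuit voltage V_A - V_B (nothing connected across the terminals).
Nodal analysis, taking node 2 as the 0 V reference.
Source V1 fixes V_0 = 15 V.
KCL at each unknown node (sum of currents leaving = 0; resistances in Ω):
  Node 1: (V_1 - 15)/27000 + (V_1 - 0)/27000 + (V_1 - 0)/33000 = 0
Collecting terms: 0.0001044 × V_1 = 0.0005556  =>  V_1 = 5.323 V
V_th = V_1 - V_2 = 5.323 - 0 = 5.323 V
Step 2 — R_th: zero the source — replace V1 by a short circuit (node 2 merges into node 0) — and find the resistance seen between A (node 1) and B (node 0).
Reduce the network between node 1 (A) and node 0 (B) by series/parallel combination:
  Rp1 = R1 ‖ R2 ‖ R3 (parallel, all between nodes 0 and 1) = 1/(1/27000 + 1/27000 + 1/33000) = 9581 Ω
R_th = 9.581 kΩ
I_n = V_th/R_th = 5.323/9581 = 0.0005556 A, and R_n = R_th = 9.581 kΩ

Final answer: I_n = 0.0005556 A, R_n = 9.581 kΩ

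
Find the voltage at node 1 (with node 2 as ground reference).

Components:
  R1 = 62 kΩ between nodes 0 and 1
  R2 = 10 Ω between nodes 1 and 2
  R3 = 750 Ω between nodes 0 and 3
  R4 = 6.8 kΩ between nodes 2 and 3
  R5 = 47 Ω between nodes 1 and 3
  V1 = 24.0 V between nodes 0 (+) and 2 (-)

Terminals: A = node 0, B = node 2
Nodal analysis, taking node 2 as the 0 V reference.
Source V1 fixes V_0 = 24 V.
KCL at each unknown node (sum of currents leaving = 0; resistances in Ω):
  Node 1: (V_1 - 24)/62000 + (V_1 - 0)/10 + (V_1 - V_3)/47 = 0
  Node 3: (V_3 - 24)/750 + (V_3 - 0)/6800 + (V_3 - V_1)/47 = 0
Collecting terms (coefficients in siemens):
  0.1213·V_1 - 0.02128·V_3 = 0.0003871
  0.02276·V_3 - 0.02128·V_1 = 0.032
Determinant D = (0.1213)(0.02276) - (-0.02128)(-0.02128) = 0.002308
V_1 = [(0.0003871)(0.02276) - (-0.02128)(0.032)]/D = 0.2989 V
V_3 = [(0.1213)(0.032) - (0.0003871)(-0.02128)]/D = 1.686 V
The requested potential is V_1 = 0.2989 V.

Final answer: V_1 = 0.2989 V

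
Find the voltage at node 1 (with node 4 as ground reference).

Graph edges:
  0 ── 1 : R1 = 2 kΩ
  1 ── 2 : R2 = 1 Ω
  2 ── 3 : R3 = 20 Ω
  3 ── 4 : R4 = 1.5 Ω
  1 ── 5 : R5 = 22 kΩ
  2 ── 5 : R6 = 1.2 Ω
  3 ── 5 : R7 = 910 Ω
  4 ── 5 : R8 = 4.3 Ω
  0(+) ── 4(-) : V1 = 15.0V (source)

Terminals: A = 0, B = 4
Nodal analysis, taking node 4 as the 0 V reference.
Source V1 fixes V_0 = 15 V.
KCL at each unknown node (sum of currents leaving = 0; resistances in Ω):
  Node 1: (V_1 - 15)/2000 + (V_1 - V_2)/1 + (V_1 - V_5)/22000 = 0
  Node 2: (V_2 - V_1)/1 + (V_2 - V_3)/20 + (V_2 - V_5)/1.2 = 0
  Node 3: (V_3 - V_2)/20 + (V_3 - 0)/1.5 + (V_3 - V_5)/910 = 0
  Node 5: (V_5 - V_1)/22000 + (V_5 - V_2)/1.2 + (V_5 - V_3)/910 + (V_5 - 0)/4.3 = 0
Collecting terms (coefficients in siemens):
  1.001·V_1 - 1·V_2 - 0.00004545·V_5 = 0.0075
  1.883·V_2 - 1·V_1 - 0.05·V_3 - 0.8333·V_5 = 0
  0.7178·V_3 - 0.05·V_2 - 0.001099·V_5 = 0
  1.067·V_5 - 0.00004545·V_1 - 0.8333·V_2 - 0.001099·V_3 = 0
Solving these 4 simultaneous equations (Gaussian elimination) gives:
  V_1 = 0.04016 V, V_2 = 0.03268 V, V_3 = 0.002316 V, V_5 = 0.02553 V
The requested potential is V_1 = 0.04016 V.

Final answer: V_1 = 0.04016 V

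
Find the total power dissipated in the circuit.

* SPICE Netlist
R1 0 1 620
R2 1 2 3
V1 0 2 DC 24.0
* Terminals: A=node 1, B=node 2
Nodal analysis, taking node 2 as the 0 V reference.
Source V1 fixes V_0 = 24 V.
KCL at each unknown node (sum of currents leaving = 0; resistances in Ω):
  Node 1: (V_1 - 24)/620 + (V_1 - 0)/3 = 0
Collecting terms: 0.3349 × V_1 = 0.03871  =>  V_1 = 0.1156 V
Power in each resistor, P = (ΔV)²/R:
  P_R1 = (24 - 0.1156)²/620 = 0.9201 W
  P_R2 = (0.1156 - 0)²/3 = 0.004452 W
P_total = P_R1 + P_R2 = 0.9246 W

Final answer: 0.9246 W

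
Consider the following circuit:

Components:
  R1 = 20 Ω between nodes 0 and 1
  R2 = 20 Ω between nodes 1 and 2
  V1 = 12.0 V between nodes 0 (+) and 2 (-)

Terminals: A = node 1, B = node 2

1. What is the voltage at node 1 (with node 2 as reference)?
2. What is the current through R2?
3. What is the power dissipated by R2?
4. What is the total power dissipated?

Nodal analysis, taking node 2 as the 0 V reference.
Source V1 fixes V_0 = 12 V.
KCL at each unknown node (sum of currents leaving = 0; resistances in Ω):
  Node 1: (V_1 - 12)/20 + (V_1 - 0)/20 = 0
Collecting terms: 0.1 × V_1 = 0.6  =>  V_1 = 6 V
Part 1:
  Read off the nodal solution: V_1 = 6 V
Part 2:
  I_R2 = (V_1 - V_2)/R2 = (6 - 0)/20 = 0.3 A
  Magnitude: I_R2 = 0.3 A
Part 3:
  I_R2 = (V_1 - V_2)/R2 = (6 - 0)/20 = 0.3 A
  P_R2 = I_R2² × R2 = (0.3)² × 20 = 1.8 W
Part 4:
  Power in each resistor, P = (ΔV)²/R:
    P_R1 = (12 - 6)²/20 = 1.8 W
    P_R2 = (6 - 0)²/20 = 1.8 W
  P_total = P_R1 + P_R2 = 3.6 W

Final answers:
1. V_1 = 6 V
2. I_R2 = 0.3 A
3. P_R2 = 1.8 W
4. P_total = 3.6 W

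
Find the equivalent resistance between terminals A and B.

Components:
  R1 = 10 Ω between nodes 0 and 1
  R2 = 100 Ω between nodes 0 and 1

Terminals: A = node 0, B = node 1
Reduce the network between node 0 (A) and node 1 (B) by series/parallel combination:
  Rp1 = R1 ‖ R2 (parallel, both between nodes 0 and 1) = 1/(1/10 + 1/100) = 9.091 Ω
R_eq = 9.091 Ω

Final answer: 9.091 Ω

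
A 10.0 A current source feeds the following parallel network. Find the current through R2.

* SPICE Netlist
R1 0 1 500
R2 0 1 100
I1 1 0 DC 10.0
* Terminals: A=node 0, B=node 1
All resistors sit directly between nodes 0 and 1, so they are in parallel and share one voltage V; the full source current 10 A splits among them.
1/R_par = 1/500 + 1/100 = 0.012 S  =>  R_par = 83.33 Ω
V = I × R_par = 10 × 83.33 = 833.3 V
I_R2 = V/R2 = 833.3/100 = 8.333 A

Final answer: 8.333 A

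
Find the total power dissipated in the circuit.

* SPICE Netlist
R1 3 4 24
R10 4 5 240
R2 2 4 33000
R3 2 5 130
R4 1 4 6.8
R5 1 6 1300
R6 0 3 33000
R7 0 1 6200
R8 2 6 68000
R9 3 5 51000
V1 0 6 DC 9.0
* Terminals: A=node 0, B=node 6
Nodal analysis, taking node 6 as the 0 V reference.
Source V1 fixes V_0 = 9 V.
KCL at each unknown node (sum of currents leaving = 0; resistances in Ω):
  Node 1: (V_1 - V_4)/6.8 + (V_1 - 0)/1300 + (V_1 - 9)/6200 = 0
  Node 2: (V_2 - V_4)/33000 + (V_2 - V_5)/130 + (V_2 - 0)/68000 = 0
  Node 3: (V_3 - V_4)/24 + (V_3 - 9)/33000 + (V_3 - V_5)/51000 = 0
  Node 4: (V_4 - V_3)/24 + (V_4 - V_2)/33000 + (V_4 - V_1)/6.8 + (V_4 - V_5)/240 = 0
  Node 5: (V_5 - V_2)/130 + (V_5 - V_3)/51000 + (V_5 - V_4)/240 = 0
Collecting terms (coefficients in siemens):
  0.148·V_1 - 0.1471·V_4 = 0.001452
  0.007737·V_2 - 0.0000303·V_4 - 0.007692·V_5 = 0
  0.04172·V_3 - 0.04167·V_4 - 0.00001961·V_5 = 0.0002727
  0.1929·V_4 - 0.1471·V_1 - 0.0000303·V_2 - 0.04167·V_3 - 0.004167·V_5 = 0
  0.01188·V_5 - 0.007692·V_2 - 0.00001961·V_3 - 0.004167·V_4 = 0
Solving these 5 simultaneous equations (Gaussian elimination) gives:
  V_1 = 1.768 V, V_2 = 1.759 V, V_3 = 1.774 V, V_4 = 1.769 V
  V_5 = 1.763 V
Power in each resistor, P = (ΔV)²/R:
  P_R1 = (1.774 - 1.769)²/24 = 0.000001148 W
  P_R2 = (1.759 - 1.769)²/33000 = 0.000000002686 W
  P_R3 = (1.759 - 1.763)²/130 = 0.00000008512 W
  P_R4 = (1.768 - 1.769)²/6.8 = 0.0000002535 W
  P_R5 = (1.768 - 0)²/1300 = 0.002403 W
  P_R6 = (9 - 1.774)²/33000 = 0.001582 W
  P_R7 = (9 - 1.768)²/6200 = 0.008437 W
  P_R8 = (1.759 - 0)²/68000 = 0.00004552 W
  P_R9 = (1.774 - 1.763)²/51000 = 0.00000000252 W
  P_R10 = (1.769 - 1.763)²/240 = 0.0000001544 W
P_total = P_R1 + P_R2 + P_R3 + P_R4 + P_R5 + P_R6 + P_R7 + P_R8 + P_R9 + P_R10 = 0.01247 W

Final answer: 0.01247 W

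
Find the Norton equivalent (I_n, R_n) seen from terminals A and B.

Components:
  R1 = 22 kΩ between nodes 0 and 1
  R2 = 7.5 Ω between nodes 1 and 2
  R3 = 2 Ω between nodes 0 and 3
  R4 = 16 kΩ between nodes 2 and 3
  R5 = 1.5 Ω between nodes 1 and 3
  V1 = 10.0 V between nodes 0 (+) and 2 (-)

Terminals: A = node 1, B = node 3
Find the Thévenin equivalent first; then I_n = V_th/R_th and R_n = R_th.
Step 1 — V_th is the open-circuit voltage V_A - V_B (nothing connected across the terminals).
Nodal analysis, taking node 2 as the 0 V reference.
Source V1 fixes V_0 = 10 V.
KCL at each unknown node (sum of currents leaving = 0; resistances in Ω):
  Node 1: (V_1 - 10)/22000 + (V_1 - 0)/7.5 + (V_1 - V_3)/1.5 = 0
  Node 3: (V_3 - 10)/2 + (V_3 - 0)/16000 + (V_3 - V_1)/1.5 = 0
Collecting terms (coefficients in siemens):
  0.8·V_1 - 0.6667·V_3 = 0.0004545
  1.167·V_3 - 0.6667·V_1 = 5
Determinant D = (0.8)(1.167) - (-0.6667)(-0.6667) = 0.489
V_1 = [(0.0004545)(1.167) - (-0.6667)(5)]/D = 6.818 V
V_3 = [(0.8)(5) - (0.0004545)(-0.6667)]/D = 8.181 V
V_th = V_1 - V_3 = 6.818 - 8.181 = -1.363 V
Step 2 — R_th: zero the source — replace V1 by a short circuit (node 2 merges into node 0) — and find the resistance seen between A (node 1) and B (node 3).
Reduce the network between node 1 (A) and node 3 (B) by series/parallel combination:
  Rp1 = R1 ‖ R2 (parallel, both between nodes 0 and 1) = 1/(1/22000 + 1/7.5) = 7.497 Ω
  Rp2 = R3 ‖ R4 (parallel, both between nodes 0 and 3) = 1/(1/2 + 1/16000) = 2 Ω
  Rs1 = Rp1 + Rp2 (series, joined only at node 0) = 7.497 + 2 = 9.497 Ω
  Rp3 = R5 ‖ Rs1 (parallel, both between nodes 1 and 3) = 1/(1/1.5 + 1/9.497) = 1.295 Ω
R_th = 1.295 Ω
I_n = V_th/R_th = -1.363/1.295 = -1.052 A, and R_n = R_th = 1.295 Ω

Final answer: I_n = -1.052 A, R_n = 1.295 Ω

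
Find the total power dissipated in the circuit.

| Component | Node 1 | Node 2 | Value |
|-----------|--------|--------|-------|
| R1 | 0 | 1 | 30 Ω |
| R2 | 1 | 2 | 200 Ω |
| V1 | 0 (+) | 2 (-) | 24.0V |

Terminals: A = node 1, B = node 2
Nodal analysis, taking node 2 as the 0 V reference.
Source V1 fixes V_0 = 24 V.
KCL at each unknown node (sum of currents leaving = 0; resistances in Ω):
  Node 1: (V_1 - 24)/30 + (V_1 - 0)/200 = 0
Collecting terms: 0.03833 × V_1 = 0.8  =>  V_1 = 20.87 V
Power in each resistor, P = (ΔV)²/R:
  P_R1 = (24 - 20.87)²/30 = 0.3267 W
  P_R2 = (20.87 - 0)²/200 = 2.178 W
P_total = P_R1 + P_R2 = 2.504 W

Final answer: 2.504 W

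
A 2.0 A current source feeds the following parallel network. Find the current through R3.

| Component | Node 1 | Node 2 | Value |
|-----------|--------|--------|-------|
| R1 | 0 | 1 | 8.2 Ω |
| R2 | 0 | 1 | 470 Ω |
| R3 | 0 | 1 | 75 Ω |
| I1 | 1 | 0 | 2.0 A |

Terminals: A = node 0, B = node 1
All resistors sit directly between nodes 0 and 1, so they are in parallel and share one voltage V; the full source current 2 A splits among them.
1/R_par = 1/8.2 + 1/470 + 1/75 = 0.1374 S  =>  R_par = 7.277 Ω
V = I × R_par = 2 × 7.277 = 14.55 V
I_R3 = V/R3 = 14.55/75 = 0.1941 A

Final answer: 0.1941 A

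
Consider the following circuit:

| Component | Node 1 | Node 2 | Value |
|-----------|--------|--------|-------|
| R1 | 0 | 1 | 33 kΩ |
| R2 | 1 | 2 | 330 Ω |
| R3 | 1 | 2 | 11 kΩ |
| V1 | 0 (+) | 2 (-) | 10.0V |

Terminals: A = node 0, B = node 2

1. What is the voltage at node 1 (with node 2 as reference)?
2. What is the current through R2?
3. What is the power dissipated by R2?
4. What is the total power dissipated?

Nodal analysis, taking node 2 as the 0 V reference.
Source V1 fixes V_0 = 10 V.
KCL at each unknown node (sum of currents leaving = 0; resistances in Ω):
  Node 1: (V_1 - 10)/33000 + (V_1 - 0)/330 + (V_1 - 0)/11000 = 0
Collecting terms: 0.003152 × V_1 = 0.000303  =>  V_1 = 0.09615 V
Part 1:
  Read off the nodal solution: V_1 = 0.09615 V
Part 2:
  I_R2 = (V_1 - V_2)/R2 = (0.09615 - 0)/330 = 0.0002914 A
  Magnitude: I_R2 = 0.0002914 A
Part 3:
  I_R2 = (V_1 - V_2)/R2 = (0.09615 - 0)/330 = 0.0002914 A
  P_R2 = I_R2² × R2 = (0.0002914)² × 330 = 0.00002802 W
Part 4:
  Power in each resistor, P = (ΔV)²/R:
    P_R1 = (10 - 0.09615)²/33000 = 0.002972 W
    P_R2 = (0.09615 - 0)²/330 = 0.00002802 W
    P_R3 = (0.09615 - 0)²/11000 = 0.0000008405 W
  P_total = P_R1 + P_R2 + P_R3 = 0.003001 W

Final answers:
1. V_1 = 0.09615 V
2. I_R2 = 0.0002914 A
3. P_R2 = 2.802e-05 W
4. P_total = 0.003001 W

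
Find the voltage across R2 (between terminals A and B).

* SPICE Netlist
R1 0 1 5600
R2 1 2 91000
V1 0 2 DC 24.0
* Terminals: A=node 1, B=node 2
R1 and R2 are in series across V1 (node 0 → node 1 → node 2), and the output A–B is taken across R2, so this is a voltage divider.
Series current: I = V1/(R1 + R2) = 24/(5600 + 91000) = 24/96600 = 0.0002484 A
V_R2 = I × R2 = V1 × R2/(R1 + R2) = 24 × 91000/96600 = 22.61 V

Final answer: 22.61 V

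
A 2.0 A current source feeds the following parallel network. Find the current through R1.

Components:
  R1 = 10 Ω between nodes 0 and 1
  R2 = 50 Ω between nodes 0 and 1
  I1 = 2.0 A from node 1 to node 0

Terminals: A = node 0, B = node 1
All resistors sit directly between nodes 0 and 1, so they are in parallel and share one voltage V; the full source current 2 A splits among them.
1/R_par = 1/10 + 1/50 = 0.12 S  =>  R_par = 8.333 Ω
V = I × R_par = 2 × 8.333 = 16.67 V
I_R1 = V/R1 = 16.67/10 = 1.667 A

Final answer: 1.667 A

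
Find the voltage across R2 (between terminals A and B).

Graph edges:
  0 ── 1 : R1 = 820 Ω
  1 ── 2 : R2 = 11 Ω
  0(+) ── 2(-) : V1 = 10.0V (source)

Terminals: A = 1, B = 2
R1 and R2 are in series across V1 (node 0 → node 1 → node 2), and the output A–B is taken across R2, so this is a voltage divider.
Series current: I = V1/(R1 + R2) = 10/(820 + 11) = 10/831 = 0.01203 A
V_R2 = I × R2 = V1 × R2/(R1 + R2) = 10 × 11/831 = 0.1324 V

Final answer: 0.1324 V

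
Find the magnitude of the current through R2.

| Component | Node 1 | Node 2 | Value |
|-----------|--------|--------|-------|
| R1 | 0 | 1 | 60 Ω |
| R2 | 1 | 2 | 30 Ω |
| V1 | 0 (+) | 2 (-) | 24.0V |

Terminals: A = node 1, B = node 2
Nodal analysis, taking node 2 as the 0 V reference.
Source V1 fixes V_0 = 24 V.
KCL at each unknown node (sum of currents leaving = 0; resistances in Ω):
  Node 1: (V_1 - 24)/60 + (V_1 - 0)/30 = 0
Collecting terms: 0.05 × V_1 = 0.4  =>  V_1 = 8 V
I_R2 = (V_1 - V_2)/R2 = (8 - 0)/30 = 0.2667 A
|I_R2| = 0.2667 A

Final answer: |I_R2| = 0.2667 A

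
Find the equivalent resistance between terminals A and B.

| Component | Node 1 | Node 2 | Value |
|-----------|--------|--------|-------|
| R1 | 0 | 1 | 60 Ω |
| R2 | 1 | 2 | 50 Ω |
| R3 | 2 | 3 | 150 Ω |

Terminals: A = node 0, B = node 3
Reduce the network between node 0 (A) and node 3 (B) by series/parallel combination:
  Rs1 = R1 + R2 (series, joined only at node 1) = 60 + 50 = 110 Ω
  Rs2 = R3 + Rs1 (series, joined only at node 2) = 150 + 110 = 260 Ω
R_eq = 260 Ω

Final answer: 260 Ω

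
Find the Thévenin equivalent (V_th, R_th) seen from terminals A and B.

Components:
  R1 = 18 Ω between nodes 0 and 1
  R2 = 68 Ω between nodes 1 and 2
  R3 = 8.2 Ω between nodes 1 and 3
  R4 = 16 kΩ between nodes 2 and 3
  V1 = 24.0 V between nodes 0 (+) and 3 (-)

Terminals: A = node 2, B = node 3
Step 1 — V_th is the open-circuit voltage V_A - V_B (nothing connected across the terminals).
Nodal analysis, taking node 3 as the 0 V reference.
Source V1 fixes V_0 = 24 V.
KCL at each unknown node (sum of currents leaving = 0; resistances in Ω):
  Node 1: (V_1 - 24)/18 + (V_1 - V_2)/68 + (V_1 - 0)/8.2 = 0
  Node 2: (V_2 - V_1)/68 + (V_2 - 0)/16000 = 0
Collecting terms (coefficients in siemens):
  0.1922·V_1 - 0.01471·V_2 = 1.333
  0.01477·V_2 - 0.01471·V_1 = 0
Determinant D = (0.1922)(0.01477) - (-0.01471)(-0.01471) = 0.002622
V_1 = [(1.333)(0.01477) - (-0.01471)(0)]/D = 7.509 V
V_2 = [(0.1922)(0) - (1.333)(-0.01471)]/D = 7.477 V
V_th = V_2 - V_3 = 7.477 - 0 = 7.477 V
Step 2 — R_th: zero the source — replace V1 by a short circuit (node 3 merges into node 0) — and find the resistance seen between A (node 2) and B (node 0).
Reduce the network between node 2 (A) and node 0 (B) by series/parallel combination:
  Rp1 = R1 ‖ R3 (parallel, both between nodes 0 and 1) = 1/(1/18 + 1/8.2) = 5.634 Ω
  Rs1 = R2 + Rp1 (series, joined only at node 1) = 68 + 5.634 = 73.63 Ω
  Rp2 = R4 ‖ Rs1 (parallel, both between nodes 0 and 2) = 1/(1/16000 + 1/73.63) = 73.3 Ω
R_th = 73.3 Ω

Final answer: V_th = 7.477 V, R_th = 73.3 Ω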